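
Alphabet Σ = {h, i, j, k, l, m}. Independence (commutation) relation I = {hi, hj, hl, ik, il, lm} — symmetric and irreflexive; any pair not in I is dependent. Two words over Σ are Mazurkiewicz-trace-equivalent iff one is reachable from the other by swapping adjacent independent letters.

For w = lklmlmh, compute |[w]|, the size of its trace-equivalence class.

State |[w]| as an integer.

10

0(l) covers ∅
1(k) covers 0:l
2(l) covers 1:k
3(m) covers 1:k
4(l) covers 2:l
5(m) covers 3:m
6(h) covers 5:m
floor of heap: 0:l
completions by unplaced set U, small U first (add the entries for U minus each lowest piece of U):
  |U|=1: {4}:1  {6}:1
  |U|=2: {2,4}:1  {4,6}:2  {5,6}:1
  |U|=3: {2,4,6}:3  {3,5,6}:1  {4,5,6}:3
  |U|=4: {2,4,5,6}:6  {3,4,5,6}:4
  |U|=5: {2,3,4,5,6}:10
  start at 0(l): 10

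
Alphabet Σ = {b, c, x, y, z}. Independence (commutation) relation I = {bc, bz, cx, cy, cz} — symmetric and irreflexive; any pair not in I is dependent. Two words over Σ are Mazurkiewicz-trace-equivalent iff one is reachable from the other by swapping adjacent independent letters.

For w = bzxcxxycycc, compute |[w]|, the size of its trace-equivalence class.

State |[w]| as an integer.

piece 0:b — minimal
piece 1:z — minimal
piece 2:x rests on {0:b, 1:z}
piece 3:c — minimal
piece 4:x rests on {2:x}
piece 5:x rests on {4:x}
piece 6:y rests on {5:x}
piece 7:c rests on {3:c}
piece 8:y rests on {6:y}
piece 9:c rests on {7:c}
piece 10:c rests on {9:c}
minimal pieces: {0:b, 1:z, 3:c}
ways to finish when only these pieces remain (= sum over removing one remaining piece with nothing left below it):
  1 left: {8}→1  {10}→1
  2 left: {6,8}→1  {8,10}→2  {9,10}→1
  3 left: {5,6,8}→1  {6,8,10}→3  {7,9,10}→1  {8,9,10}→3
  4 left: {3,7,9,10}→1  {4,5,6,8}→1  {5,6,8,10}→4  {6,8,9,10}→6  {7,8,9,10}→4
  5 left: {2,4,5,6,8}→1  {3,7,8,9,10}→5  {4,5,6,8,10}→5  {5,6,8,9,10}→10  {6,7,8,9,10}→10
  6 left: {0,2,4,5,6,8}→1  {1,2,4,5,6,8}→1  {2,4,5,6,8,10}→6  {3,6,7,8,9,10}→15  {4,5,6,8,9,10}→15  {5,6,7,8,9,10}→20
  7 left: {0,1,2,4,5,6,8}→2  {0,2,4,5,6,8,10}→7  {1,2,4,5,6,8,10}→7  {2,4,5,6,8,9,10}→21  {3,5,6,7,8,9,10}→35  {4,5,6,7,8,9,10}→35
  8 left: {0,1,2,4,5,6,8,10}→16  {0,2,4,5,6,8,9,10}→28  {1,2,4,5,6,8,9,10}→28  {2,4,5,6,7,8,9,10}→56  {3,4,5,6,7,8,9,10}→70
  9 left: {0,1,2,4,5,6,8,9,10}→72  {0,2,4,5,6,7,8,9,10}→84  {1,2,4,5,6,7,8,9,10}→84  {2,3,4,5,6,7,8,9,10}→126
  placing 0:b first → 210 extensions
  placing 1:z first → 210 extensions
  placing 3:c first → 240 extensions
total linear extensions = 660

660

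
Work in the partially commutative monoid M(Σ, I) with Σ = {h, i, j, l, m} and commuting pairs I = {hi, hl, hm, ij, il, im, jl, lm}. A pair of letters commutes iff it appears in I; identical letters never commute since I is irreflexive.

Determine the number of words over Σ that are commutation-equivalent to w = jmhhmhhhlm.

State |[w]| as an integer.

piece 0:j — minimal
piece 1:m rests on {0:j}
piece 2:h rests on {0:j}
piece 3:h rests on {2:h}
piece 4:m rests on {1:m}
piece 5:h rests on {3:h}
piece 6:h rests on {5:h}
piece 7:h rests on {6:h}
piece 8:l — minimal
piece 9:m rests on {4:m}
minimal pieces: {0:j, 8:l}
ways to finish when only these pieces remain (= sum over removing one remaining piece with nothing left below it):
  1 left: {7}→1  {8}→1  {9}→1
  2 left: {4,9}→1  {6,7}→1  {7,8}→2  {7,9}→2  {8,9}→2
  3 left: {1,4,9}→1  {4,7,9}→3  {4,8,9}→3  {5,6,7}→1  {6,7,8}→3  {6,7,9}→3  {7,8,9}→6
  4 left: {1,4,7,9}→4  {1,4,8,9}→4  {3,5,6,7}→1  {4,6,7,9}→6  {4,7,8,9}→12  {5,6,7,8}→4  {5,6,7,9}→4  {6,7,8,9}→12
  5 left: {1,4,6,7,9}→10  {1,4,7,8,9}→20  {2,3,5,6,7}→1  {3,5,6,7,8}→5  {3,5,6,7,9}→5  {4,5,6,7,9}→10  {4,6,7,8,9}→30  {5,6,7,8,9}→20
  6 left: {1,4,5,6,7,9}→20  {1,4,6,7,8,9}→60  {2,3,5,6,7,8}→6  {2,3,5,6,7,9}→6  {3,4,5,6,7,9}→15  {3,5,6,7,8,9}→30  {4,5,6,7,8,9}→60
  7 left: {1,3,4,5,6,7,9}→35  {1,4,5,6,7,8,9}→140  {2,3,4,5,6,7,9}→21  {2,3,5,6,7,8,9}→42  {3,4,5,6,7,8,9}→105
  8 left: {1,2,3,4,5,6,7,9}→56  {1,3,4,5,6,7,8,9}→280  {2,3,4,5,6,7,8,9}→168
  placing 0:j first → 504 extensions
  placing 8:l first → 56 extensions
total linear extensions = 560

560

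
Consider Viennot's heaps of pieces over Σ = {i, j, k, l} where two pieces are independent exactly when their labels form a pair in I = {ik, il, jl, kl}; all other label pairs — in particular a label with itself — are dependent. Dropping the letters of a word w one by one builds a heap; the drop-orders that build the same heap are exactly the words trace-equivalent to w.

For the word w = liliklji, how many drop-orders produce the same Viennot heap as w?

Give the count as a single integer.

168

piece 0:l — minimal
piece 1:i — minimal
piece 2:l rests on {0:l}
piece 3:i rests on {1:i}
piece 4:k — minimal
piece 5:l rests on {2:l}
piece 6:j rests on {3:i, 4:k}
piece 7:i rests on {6:j}
minimal pieces: {0:l, 1:i, 4:k}
ways to finish when only these pieces remain (= sum over removing one remaining piece with nothing left below it):
  1 left: {5}→1  {7}→1
  2 left: {2,5}→1  {5,7}→2  {6,7}→1
  3 left: {0,2,5}→1  {2,5,7}→3  {3,6,7}→1  {4,6,7}→1  {5,6,7}→3
  4 left: {0,2,5,7}→4  {1,3,6,7}→1  {2,5,6,7}→6  {3,4,6,7}→2  {3,5,6,7}→4  {4,5,6,7}→4
  5 left: {0,2,5,6,7}→10  {1,3,4,6,7}→3  {1,3,5,6,7}→5  {2,3,5,6,7}→10  {2,4,5,6,7}→10  {3,4,5,6,7}→10
  6 left: {0,2,3,5,6,7}→20  {0,2,4,5,6,7}→20  {1,2,3,5,6,7}→15  {1,3,4,5,6,7}→18  {2,3,4,5,6,7}→30
  placing 0:l first → 63 extensions
  placing 1:i first → 70 extensions
  placing 4:k first → 35 extensions
total linear extensions = 168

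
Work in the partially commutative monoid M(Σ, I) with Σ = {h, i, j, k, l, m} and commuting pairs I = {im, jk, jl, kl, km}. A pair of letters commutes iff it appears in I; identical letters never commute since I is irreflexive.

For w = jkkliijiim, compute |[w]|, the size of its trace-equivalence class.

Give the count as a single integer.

36

0(j) covers ∅
1(k) covers ∅
2(k) covers 1:k
3(l) covers ∅
4(i) covers 0:j, 2:k, 3:l
5(i) covers 4:i
6(j) covers 5:i
7(i) covers 6:j
8(i) covers 7:i
9(m) covers 6:j
floor of heap: 0:j, 1:k, 3:l
completions by unplaced set U, small U first (add the entries for U minus each lowest piece of U):
  |U|=1: {8}:1  {9}:1
  |U|=2: {7,8}:1  {8,9}:2
  |U|=3: {7,8,9}:3
  |U|=4: {6,7,8,9}:3
  |U|=5: {5,6,7,8,9}:3
  |U|=6: {4,5,6,7,8,9}:3
  |U|=7: {0,4,5,6,7,8,9}:3  {2,4,5,6,7,8,9}:3  {3,4,5,6,7,8,9}:3
  |U|=8: {0,2,4,5,6,7,8,9}:6  {0,3,4,5,6,7,8,9}:6  {1,2,4,5,6,7,8,9}:3  {2,3,4,5,6,7,8,9}:6
  start at 0(j): 9
  start at 1(k): 18
  start at 3(l): 9
sum over floor = 36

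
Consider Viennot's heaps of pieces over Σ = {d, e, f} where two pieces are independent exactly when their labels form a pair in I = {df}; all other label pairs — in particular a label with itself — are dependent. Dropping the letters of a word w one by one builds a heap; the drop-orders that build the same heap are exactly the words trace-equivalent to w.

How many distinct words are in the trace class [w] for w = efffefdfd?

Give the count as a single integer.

6

drop 0:e onto floor
drop 1:f onto {0:e}
drop 2:f onto {1:f}
drop 3:f onto {2:f}
drop 4:e onto {3:f}
drop 5:f onto {4:e}
drop 6:d onto {4:e}
drop 7:f onto {5:f}
drop 8:d onto {6:d}
ground layer = {0:e}
drop-orders for the pieces not yet dropped (sum over which currently-grounded one goes next):
  1 to go: {7} 1  {8} 1
  2 to go: {5,7} 1  {6,8} 1  {7,8} 2
  3 to go: {5,7,8} 3  {6,7,8} 3
  4 to go: {5,6,7,8} 6
  5 to go: {4,5,6,7,8} 6
  6 to go: {3,4,5,6,7,8} 6
  7 to go: {2,3,4,5,6,7,8} 6
  if 0:e drops first: 6 orders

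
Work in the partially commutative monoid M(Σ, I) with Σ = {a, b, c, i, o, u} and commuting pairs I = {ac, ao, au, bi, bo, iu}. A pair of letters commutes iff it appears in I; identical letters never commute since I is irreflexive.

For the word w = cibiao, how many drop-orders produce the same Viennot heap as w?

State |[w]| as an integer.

7

piece 0:c — minimal
piece 1:i rests on {0:c}
piece 2:b rests on {0:c}
piece 3:i rests on {1:i}
piece 4:a rests on {2:b, 3:i}
piece 5:o rests on {3:i}
minimal pieces: {0:c}
ways to finish when only these pieces remain (= sum over removing one remaining piece with nothing left below it):
  1 left: {4}→1  {5}→1
  2 left: {2,4}→1  {4,5}→2
  3 left: {2,4,5}→3  {3,4,5}→2
  4 left: {1,3,4,5}→2  {2,3,4,5}→5
  placing 0:c first → 7 extensions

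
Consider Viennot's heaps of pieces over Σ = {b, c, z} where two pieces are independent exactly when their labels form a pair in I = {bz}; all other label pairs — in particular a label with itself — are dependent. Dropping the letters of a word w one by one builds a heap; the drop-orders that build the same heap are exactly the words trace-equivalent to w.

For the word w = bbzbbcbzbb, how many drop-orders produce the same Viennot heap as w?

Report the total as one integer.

20

piece 0:b — minimal
piece 1:b rests on {0:b}
piece 2:z — minimal
piece 3:b rests on {1:b}
piece 4:b rests on {3:b}
piece 5:c rests on {2:z, 4:b}
piece 6:b rests on {5:c}
piece 7:z rests on {5:c}
piece 8:b rests on {6:b}
piece 9:b rests on {8:b}
minimal pieces: {0:b, 2:z}
ways to finish when only these pieces remain (= sum over removing one remaining piece with nothing left below it):
  1 left: {7}→1  {9}→1
  2 left: {7,9}→2  {8,9}→1
  3 left: {6,8,9}→1  {7,8,9}→3
  4 left: {6,7,8,9}→4
  5 left: {5,6,7,8,9}→4
  6 left: {2,5,6,7,8,9}→4  {4,5,6,7,8,9}→4
  7 left: {2,4,5,6,7,8,9}→8  {3,4,5,6,7,8,9}→4
  8 left: {1,3,4,5,6,7,8,9}→4  {2,3,4,5,6,7,8,9}→12
  placing 0:b first → 16 extensions
  placing 2:z first → 4 extensions
total linear extensions = 20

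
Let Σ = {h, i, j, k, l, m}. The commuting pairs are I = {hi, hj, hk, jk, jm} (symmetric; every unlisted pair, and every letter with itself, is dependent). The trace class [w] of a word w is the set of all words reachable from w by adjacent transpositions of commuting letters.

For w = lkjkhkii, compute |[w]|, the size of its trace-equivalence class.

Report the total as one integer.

28

drop 0:l onto floor
drop 1:k onto {0:l}
drop 2:j onto {0:l}
drop 3:k onto {1:k}
drop 4:h onto {0:l}
drop 5:k onto {3:k}
drop 6:i onto {2:j, 5:k}
drop 7:i onto {6:i}
ground layer = {0:l}
drop-orders for the pieces not yet dropped (sum over which currently-grounded one goes next):
  1 to go: {4} 1  {7} 1
  2 to go: {4,7} 2  {6,7} 1
  3 to go: {2,6,7} 1  {4,6,7} 3  {5,6,7} 1
  4 to go: {2,4,6,7} 4  {2,5,6,7} 2  {3,5,6,7} 1  {4,5,6,7} 4
  5 to go: {1,3,5,6,7} 1  {2,3,5,6,7} 3  {2,4,5,6,7} 10  {3,4,5,6,7} 5
  6 to go: {1,2,3,5,6,7} 4  {1,3,4,5,6,7} 6  {2,3,4,5,6,7} 18
  if 0:l drops first: 28 orders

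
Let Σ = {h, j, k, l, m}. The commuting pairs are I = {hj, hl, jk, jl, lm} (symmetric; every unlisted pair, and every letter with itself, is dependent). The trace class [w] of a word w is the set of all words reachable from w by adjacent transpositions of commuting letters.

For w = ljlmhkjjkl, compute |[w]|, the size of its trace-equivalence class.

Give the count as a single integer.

#0=l has no predecessor
#1=j has no predecessor
#2=l depends on [0:l]
#3=m depends on [1:j]
#4=h depends on [3:m]
#5=k depends on [2:l, 4:h]
#6=j depends on [3:m]
#7=j depends on [6:j]
#8=k depends on [5:k]
#9=l depends on [8:k]
sources: [0:l, 1:j]
N(rest) = Σ N(rest − s) over sources s of rest; N(one piece) = 1:
  size 1 → [7]=1  [9]=1
  size 2 → [6,7]=1  [7,9]=2  [8,9]=1
  size 3 → [5,8,9]=1  [6,7,9]=3  [7,8,9]=3
  size 4 → [2,5,8,9]=1  [4,5,8,9]=1  [5,7,8,9]=4  [6,7,8,9]=6
  size 5 → [0,2,5,8,9]=1  [2,4,5,8,9]=2  [2,5,7,8,9]=5  [4,5,7,8,9]=5  [5,6,7,8,9]=10
  size 6 → [0,2,4,5,8,9]=3  [0,2,5,7,8,9]=6  [2,4,5,7,8,9]=12  [2,5,6,7,8,9]=15  [4,5,6,7,8,9]=15
  size 7 → [0,2,4,5,7,8,9]=21  [0,2,5,6,7,8,9]=21  [2,4,5,6,7,8,9]=42  [3,4,5,6,7,8,9]=15
  size 8 → [0,2,4,5,6,7,8,9]=84  [1,3,4,5,6,7,8,9]=15  [2,3,4,5,6,7,8,9]=57
  first=0(l) contributes 72
  first=1(j) contributes 141
|[w]| = 213

213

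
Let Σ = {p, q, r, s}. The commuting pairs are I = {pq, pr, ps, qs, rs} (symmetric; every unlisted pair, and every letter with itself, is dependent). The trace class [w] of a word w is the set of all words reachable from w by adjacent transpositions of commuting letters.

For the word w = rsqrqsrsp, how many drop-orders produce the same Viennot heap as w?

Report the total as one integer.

504

0(r) covers ∅
1(s) covers ∅
2(q) covers 0:r
3(r) covers 2:q
4(q) covers 3:r
5(s) covers 1:s
6(r) covers 4:q
7(s) covers 5:s
8(p) covers ∅
floor of heap: 0:r, 1:s, 8:p
completions by unplaced set U, small U first (add the entries for U minus each lowest piece of U):
  |U|=1: {6}:1  {7}:1  {8}:1
  |U|=2: {4,6}:1  {5,7}:1  {6,7}:2  {6,8}:2  {7,8}:2
  |U|=3: {1,5,7}:1  {3,4,6}:1  {4,6,7}:3  {4,6,8}:3  {5,6,7}:3  {5,7,8}:3  {6,7,8}:6
  |U|=4: {1,5,6,7}:4  {1,5,7,8}:4  {2,3,4,6}:1  {3,4,6,7}:4  {3,4,6,8}:4  {4,5,6,7}:6  {4,6,7,8}:12  {5,6,7,8}:12
  |U|=5: {0,2,3,4,6}:1  {1,4,5,6,7}:10  {1,5,6,7,8}:20  {2,3,4,6,7}:5  {2,3,4,6,8}:5  {3,4,5,6,7}:10  {3,4,6,7,8}:20  {4,5,6,7,8}:30
  |U|=6: {0,2,3,4,6,7}:6  {0,2,3,4,6,8}:6  {1,3,4,5,6,7}:20  {1,4,5,6,7,8}:60  {2,3,4,5,6,7}:15  {2,3,4,6,7,8}:30  {3,4,5,6,7,8}:60
  |U|=7: {0,2,3,4,5,6,7}:21  {0,2,3,4,6,7,8}:42  {1,2,3,4,5,6,7}:35  {1,3,4,5,6,7,8}:140  {2,3,4,5,6,7,8}:105
  start at 0(r): 280
  start at 1(s): 168
  start at 8(p): 56
sum over floor = 504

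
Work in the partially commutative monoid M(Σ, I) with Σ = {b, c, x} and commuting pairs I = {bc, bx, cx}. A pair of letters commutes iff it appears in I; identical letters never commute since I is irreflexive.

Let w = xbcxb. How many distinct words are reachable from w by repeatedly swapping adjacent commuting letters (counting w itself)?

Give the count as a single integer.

drop 0:x onto floor
drop 1:b onto floor
drop 2:c onto floor
drop 3:x onto {0:x}
drop 4:b onto {1:b}
ground layer = {0:x, 1:b, 2:c}
drop-orders for the pieces not yet dropped (sum over which currently-grounded one goes next):
  1 to go: {2} 1  {3} 1  {4} 1
  2 to go: {0,3} 1  {1,4} 1  {2,3} 2  {2,4} 2  {3,4} 2
  3 to go: {0,2,3} 3  {0,3,4} 3  {1,2,4} 3  {1,3,4} 3  {2,3,4} 6
  if 0:x drops first: 12 orders
  if 1:b drops first: 12 orders
  if 2:c drops first: 6 orders
heap linearizations: 30

30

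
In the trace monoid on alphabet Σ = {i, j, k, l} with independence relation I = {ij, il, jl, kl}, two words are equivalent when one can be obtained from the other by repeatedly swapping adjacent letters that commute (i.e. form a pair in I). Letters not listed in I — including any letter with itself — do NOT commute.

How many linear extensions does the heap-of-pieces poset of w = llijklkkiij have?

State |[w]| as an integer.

drop 0:l onto floor
drop 1:l onto {0:l}
drop 2:i onto floor
drop 3:j onto floor
drop 4:k onto {2:i, 3:j}
drop 5:l onto {1:l}
drop 6:k onto {4:k}
drop 7:k onto {6:k}
drop 8:i onto {7:k}
drop 9:i onto {8:i}
drop 10:j onto {7:k}
ground layer = {0:l, 2:i, 3:j}
drop-orders for the pieces not yet dropped (sum over which currently-grounded one goes next):
  1 to go: {5} 1  {9} 1  {10} 1
  2 to go: {1,5} 1  {5,9} 2  {5,10} 2  {8,9} 1  {9,10} 2
  3 to go: {0,1,5} 1  {1,5,9} 3  {1,5,10} 3  {5,8,9} 3  {5,9,10} 6  {8,9,10} 3
  4 to go: {0,1,5,9} 4  {0,1,5,10} 4  {1,5,8,9} 6  {1,5,9,10} 12  {5,8,9,10} 12  {7,8,9,10} 3
  5 to go: {0,1,5,8,9} 10  {0,1,5,9,10} 20  {1,5,8,9,10} 30  {5,7,8,9,10} 15  {6,7,8,9,10} 3
  6 to go: {0,1,5,8,9,10} 60  {1,5,7,8,9,10} 45  {4,6,7,8,9,10} 3  {5,6,7,8,9,10} 18
  7 to go: {0,1,5,7,8,9,10} 105  {1,5,6,7,8,9,10} 63  {2,4,6,7,8,9,10} 3  {3,4,6,7,8,9,10} 3  {4,5,6,7,8,9,10} 21
  8 to go: {0,1,5,6,7,8,9,10} 168  {1,4,5,6,7,8,9,10} 84  {2,3,4,6,7,8,9,10} 6  {2,4,5,6,7,8,9,10} 24  {3,4,5,6,7,8,9,10} 24
  9 to go: {0,1,4,5,6,7,8,9,10} 252  {1,2,4,5,6,7,8,9,10} 108  {1,3,4,5,6,7,8,9,10} 108  {2,3,4,5,6,7,8,9,10} 54
  if 0:l drops first: 270 orders
  if 2:i drops first: 360 orders
  if 3:j drops first: 360 orders
heap linearizations: 990

990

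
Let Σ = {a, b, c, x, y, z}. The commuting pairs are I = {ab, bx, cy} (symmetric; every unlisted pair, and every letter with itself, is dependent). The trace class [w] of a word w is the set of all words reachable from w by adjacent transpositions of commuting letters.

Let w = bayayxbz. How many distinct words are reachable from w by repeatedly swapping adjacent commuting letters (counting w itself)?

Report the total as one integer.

drop 0:b onto floor
drop 1:a onto floor
drop 2:y onto {0:b, 1:a}
drop 3:a onto {2:y}
drop 4:y onto {3:a}
drop 5:x onto {4:y}
drop 6:b onto {4:y}
drop 7:z onto {5:x, 6:b}
ground layer = {0:b, 1:a}
drop-orders for the pieces not yet dropped (sum over which currently-grounded one goes next):
  1 to go: {7} 1
  2 to go: {5,7} 1  {6,7} 1
  3 to go: {5,6,7} 2
  4 to go: {4,5,6,7} 2
  5 to go: {3,4,5,6,7} 2
  6 to go: {2,3,4,5,6,7} 2
  if 0:b drops first: 2 orders
  if 1:a drops first: 2 orders
heap linearizations: 4

4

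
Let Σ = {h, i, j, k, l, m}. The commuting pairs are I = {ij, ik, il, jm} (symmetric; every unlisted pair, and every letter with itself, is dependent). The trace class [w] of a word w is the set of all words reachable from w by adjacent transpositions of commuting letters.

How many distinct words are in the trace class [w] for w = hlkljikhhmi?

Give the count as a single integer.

piece 0:h — minimal
piece 1:l rests on {0:h}
piece 2:k rests on {1:l}
piece 3:l rests on {2:k}
piece 4:j rests on {3:l}
piece 5:i rests on {0:h}
piece 6:k rests on {4:j}
piece 7:h rests on {5:i, 6:k}
piece 8:h rests on {7:h}
piece 9:m rests on {8:h}
piece 10:i rests on {9:m}
minimal pieces: {0:h}
ways to finish when only these pieces remain (= sum over removing one remaining piece with nothing left below it):
  1 left: {10}→1
  2 left: {9,10}→1
  3 left: {8,9,10}→1
  4 left: {7,8,9,10}→1
  5 left: {5,7,8,9,10}→1  {6,7,8,9,10}→1
  6 left: {4,6,7,8,9,10}→1  {5,6,7,8,9,10}→2
  7 left: {3,4,6,7,8,9,10}→1  {4,5,6,7,8,9,10}→3
  8 left: {2,3,4,6,7,8,9,10}→1  {3,4,5,6,7,8,9,10}→4
  9 left: {1,2,3,4,6,7,8,9,10}→1  {2,3,4,5,6,7,8,9,10}→5
  placing 0:h first → 6 extensions

6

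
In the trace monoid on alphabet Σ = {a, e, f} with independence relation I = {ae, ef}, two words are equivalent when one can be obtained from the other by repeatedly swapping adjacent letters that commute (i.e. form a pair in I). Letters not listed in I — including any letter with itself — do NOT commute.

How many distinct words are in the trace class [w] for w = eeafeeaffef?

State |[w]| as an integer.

462

#0=e has no predecessor
#1=e depends on [0:e]
#2=a has no predecessor
#3=f depends on [2:a]
#4=e depends on [1:e]
#5=e depends on [4:e]
#6=a depends on [3:f]
#7=f depends on [6:a]
#8=f depends on [7:f]
#9=e depends on [5:e]
#10=f depends on [8:f]
sources: [0:e, 2:a]
N(rest) = Σ N(rest − s) over sources s of rest; N(one piece) = 1:
  size 1 → [9]=1  [10]=1
  size 2 → [5,9]=1  [8,10]=1  [9,10]=2
  size 3 → [4,5,9]=1  [5,9,10]=3  [7,8,10]=1  [8,9,10]=3
  size 4 → [1,4,5,9]=1  [4,5,9,10]=4  [5,8,9,10]=6  [6,7,8,10]=1  [7,8,9,10]=4
  size 5 → [0,1,4,5,9]=1  [1,4,5,9,10]=5  [3,6,7,8,10]=1  [4,5,8,9,10]=10  [5,7,8,9,10]=10  [6,7,8,9,10]=5
  size 6 → [0,1,4,5,9,10]=6  [1,4,5,8,9,10]=15  [2,3,6,7,8,10]=1  [3,6,7,8,9,10]=6  [4,5,7,8,9,10]=20  [5,6,7,8,9,10]=15
  size 7 → [0,1,4,5,8,9,10]=21  [1,4,5,7,8,9,10]=35  [2,3,6,7,8,9,10]=7  [3,5,6,7,8,9,10]=21  [4,5,6,7,8,9,10]=35
  size 8 → [0,1,4,5,7,8,9,10]=56  [1,4,5,6,7,8,9,10]=70  [2,3,5,6,7,8,9,10]=28  [3,4,5,6,7,8,9,10]=56
  size 9 → [0,1,4,5,6,7,8,9,10]=126  [1,3,4,5,6,7,8,9,10]=126  [2,3,4,5,6,7,8,9,10]=84
  first=0(e) contributes 210
  first=2(a) contributes 252
|[w]| = 462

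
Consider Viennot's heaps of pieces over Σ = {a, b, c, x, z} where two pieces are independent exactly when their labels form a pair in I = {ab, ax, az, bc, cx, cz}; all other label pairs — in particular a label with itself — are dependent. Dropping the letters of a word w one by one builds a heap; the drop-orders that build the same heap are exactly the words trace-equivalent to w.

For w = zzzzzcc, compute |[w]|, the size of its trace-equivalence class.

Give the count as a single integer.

drop 0:z onto floor
drop 1:z onto {0:z}
drop 2:z onto {1:z}
drop 3:z onto {2:z}
drop 4:z onto {3:z}
drop 5:c onto floor
drop 6:c onto {5:c}
ground layer = {0:z, 5:c}
drop-orders for the pieces not yet dropped (sum over which currently-grounded one goes next):
  1 to go: {4} 1  {6} 1
  2 to go: {3,4} 1  {4,6} 2  {5,6} 1
  3 to go: {2,3,4} 1  {3,4,6} 3  {4,5,6} 3
  4 to go: {1,2,3,4} 1  {2,3,4,6} 4  {3,4,5,6} 6
  5 to go: {0,1,2,3,4} 1  {1,2,3,4,6} 5  {2,3,4,5,6} 10
  if 0:z drops first: 15 orders
  if 5:c drops first: 6 orders
heap linearizations: 21

21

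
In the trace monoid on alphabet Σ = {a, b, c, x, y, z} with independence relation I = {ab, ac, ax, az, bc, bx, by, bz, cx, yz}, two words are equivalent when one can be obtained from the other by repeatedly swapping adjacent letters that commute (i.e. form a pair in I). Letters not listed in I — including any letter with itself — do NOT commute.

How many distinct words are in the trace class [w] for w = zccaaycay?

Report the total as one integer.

0(z) covers ∅
1(c) covers 0:z
2(c) covers 1:c
3(a) covers ∅
4(a) covers 3:a
5(y) covers 2:c, 4:a
6(c) covers 5:y
7(a) covers 5:y
8(y) covers 6:c, 7:a
floor of heap: 0:z, 3:a
completions by unplaced set U, small U first (add the entries for U minus each lowest piece of U):
  |U|=1: {8}:1
  |U|=2: {6,8}:1  {7,8}:1
  |U|=3: {6,7,8}:2
  |U|=4: {5,6,7,8}:2
  |U|=5: {2,5,6,7,8}:2  {4,5,6,7,8}:2
  |U|=6: {1,2,5,6,7,8}:2  {2,4,5,6,7,8}:4  {3,4,5,6,7,8}:2
  |U|=7: {0,1,2,5,6,7,8}:2  {1,2,4,5,6,7,8}:6  {2,3,4,5,6,7,8}:6
  start at 0(z): 12
  start at 3(a): 8
sum over floor = 20

20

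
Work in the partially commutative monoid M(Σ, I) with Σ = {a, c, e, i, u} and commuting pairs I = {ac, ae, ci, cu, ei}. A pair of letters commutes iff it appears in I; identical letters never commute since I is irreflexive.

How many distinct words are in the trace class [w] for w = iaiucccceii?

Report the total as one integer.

0(i) covers ∅
1(a) covers 0:i
2(i) covers 1:a
3(u) covers 2:i
4(c) covers ∅
5(c) covers 4:c
6(c) covers 5:c
7(c) covers 6:c
8(e) covers 3:u, 7:c
9(i) covers 3:u
10(i) covers 9:i
floor of heap: 0:i, 4:c
completions by unplaced set U, small U first (add the entries for U minus each lowest piece of U):
  |U|=1: {8}:1  {10}:1
  |U|=2: {7,8}:1  {8,10}:2  {9,10}:1
  |U|=3: {6,7,8}:1  {7,8,10}:3  {8,9,10}:3
  |U|=4: {3,8,9,10}:3  {5,6,7,8}:1  {6,7,8,10}:4  {7,8,9,10}:6
  |U|=5: {2,3,8,9,10}:3  {3,7,8,9,10}:9  {4,5,6,7,8}:1  {5,6,7,8,10}:5  {6,7,8,9,10}:10
  |U|=6: {1,2,3,8,9,10}:3  {2,3,7,8,9,10}:12  {3,6,7,8,9,10}:19  {4,5,6,7,8,10}:6  {5,6,7,8,9,10}:15
  |U|=7: {0,1,2,3,8,9,10}:3  {1,2,3,7,8,9,10}:15  {2,3,6,7,8,9,10}:31  {3,5,6,7,8,9,10}:34  {4,5,6,7,8,9,10}:21
  |U|=8: {0,1,2,3,7,8,9,10}:18  {1,2,3,6,7,8,9,10}:46  {2,3,5,6,7,8,9,10}:65  {3,4,5,6,7,8,9,10}:55
  |U|=9: {0,1,2,3,6,7,8,9,10}:64  {1,2,3,5,6,7,8,9,10}:111  {2,3,4,5,6,7,8,9,10}:120
  start at 0(i): 231
  start at 4(c): 175
sum over floor = 406

406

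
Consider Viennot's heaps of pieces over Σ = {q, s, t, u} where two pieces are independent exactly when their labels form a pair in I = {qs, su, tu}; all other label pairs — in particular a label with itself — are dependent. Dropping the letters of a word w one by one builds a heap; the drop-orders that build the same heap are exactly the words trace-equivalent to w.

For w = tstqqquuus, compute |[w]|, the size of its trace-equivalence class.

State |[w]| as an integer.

7

0(t) covers ∅
1(s) covers 0:t
2(t) covers 1:s
3(q) covers 2:t
4(q) covers 3:q
5(q) covers 4:q
6(u) covers 5:q
7(u) covers 6:u
8(u) covers 7:u
9(s) covers 2:t
floor of heap: 0:t
completions by unplaced set U, small U first (add the entries for U minus each lowest piece of U):
  |U|=1: {8}:1  {9}:1
  |U|=2: {7,8}:1  {8,9}:2
  |U|=3: {6,7,8}:1  {7,8,9}:3
  |U|=4: {5,6,7,8}:1  {6,7,8,9}:4
  |U|=5: {4,5,6,7,8}:1  {5,6,7,8,9}:5
  |U|=6: {3,4,5,6,7,8}:1  {4,5,6,7,8,9}:6
  |U|=7: {3,4,5,6,7,8,9}:7
  |U|=8: {2,3,4,5,6,7,8,9}:7
  start at 0(t): 7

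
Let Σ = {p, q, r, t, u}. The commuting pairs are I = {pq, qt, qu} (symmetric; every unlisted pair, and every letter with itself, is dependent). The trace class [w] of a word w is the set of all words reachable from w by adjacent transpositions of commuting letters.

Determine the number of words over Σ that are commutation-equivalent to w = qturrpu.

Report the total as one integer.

3

0(q) covers ∅
1(t) covers ∅
2(u) covers 1:t
3(r) covers 0:q, 2:u
4(r) covers 3:r
5(p) covers 4:r
6(u) covers 5:p
floor of heap: 0:q, 1:t
completions by unplaced set U, small U first (add the entries for U minus each lowest piece of U):
  |U|=1: {6}:1
  |U|=2: {5,6}:1
  |U|=3: {4,5,6}:1
  |U|=4: {3,4,5,6}:1
  |U|=5: {0,3,4,5,6}:1  {2,3,4,5,6}:1
  start at 0(q): 1
  start at 1(t): 2
sum over floor = 3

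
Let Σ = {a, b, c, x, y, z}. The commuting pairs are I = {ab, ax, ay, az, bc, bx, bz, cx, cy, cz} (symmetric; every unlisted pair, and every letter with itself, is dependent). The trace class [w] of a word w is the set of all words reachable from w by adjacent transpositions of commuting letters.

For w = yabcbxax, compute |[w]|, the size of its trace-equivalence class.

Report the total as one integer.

336

piece 0:y — minimal
piece 1:a — minimal
piece 2:b rests on {0:y}
piece 3:c rests on {1:a}
piece 4:b rests on {2:b}
piece 5:x rests on {0:y}
piece 6:a rests on {3:c}
piece 7:x rests on {5:x}
minimal pieces: {0:y, 1:a}
ways to finish when only these pieces remain (= sum over removing one remaining piece with nothing left below it):
  1 left: {4}→1  {6}→1  {7}→1
  2 left: {2,4}→1  {3,6}→1  {4,6}→2  {4,7}→2  {5,7}→1  {6,7}→2
  3 left: {1,3,6}→1  {2,4,6}→3  {2,4,7}→3  {3,4,6}→3  {3,6,7}→3  {4,5,7}→3  {4,6,7}→6  {5,6,7}→3
  4 left: {1,3,4,6}→4  {1,3,6,7}→4  {2,3,4,6}→6  {2,4,5,7}→6  {2,4,6,7}→12  {3,4,6,7}→12  {3,5,6,7}→6  {4,5,6,7}→12
  5 left: {0,2,4,5,7}→6  {1,2,3,4,6}→10  {1,3,4,6,7}→20  {1,3,5,6,7}→10  {2,3,4,6,7}→30  {2,4,5,6,7}→30  {3,4,5,6,7}→30
  6 left: {0,2,4,5,6,7}→36  {1,2,3,4,6,7}→60  {1,3,4,5,6,7}→60  {2,3,4,5,6,7}→90
  placing 0:y first → 210 extensions
  placing 1:a first → 126 extensions
total linear extensions = 336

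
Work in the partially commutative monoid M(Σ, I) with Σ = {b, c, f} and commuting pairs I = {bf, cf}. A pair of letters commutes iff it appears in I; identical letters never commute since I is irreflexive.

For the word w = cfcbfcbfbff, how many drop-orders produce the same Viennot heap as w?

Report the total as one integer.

462

piece 0:c — minimal
piece 1:f — minimal
piece 2:c rests on {0:c}
piece 3:b rests on {2:c}
piece 4:f rests on {1:f}
piece 5:c rests on {3:b}
piece 6:b rests on {5:c}
piece 7:f rests on {4:f}
piece 8:b rests on {6:b}
piece 9:f rests on {7:f}
piece 10:f rests on {9:f}
minimal pieces: {0:c, 1:f}
ways to finish when only these pieces remain (= sum over removing one remaining piece with nothing left below it):
  1 left: {8}→1  {10}→1
  2 left: {6,8}→1  {8,10}→2  {9,10}→1
  3 left: {5,6,8}→1  {6,8,10}→3  {7,9,10}→1  {8,9,10}→3
  4 left: {3,5,6,8}→1  {4,7,9,10}→1  {5,6,8,10}→4  {6,8,9,10}→6  {7,8,9,10}→4
  5 left: {1,4,7,9,10}→1  {2,3,5,6,8}→1  {3,5,6,8,10}→5  {4,7,8,9,10}→5  {5,6,8,9,10}→10  {6,7,8,9,10}→10
  6 left: {0,2,3,5,6,8}→1  {1,4,7,8,9,10}→6  {2,3,5,6,8,10}→6  {3,5,6,8,9,10}→15  {4,6,7,8,9,10}→15  {5,6,7,8,9,10}→20
  7 left: {0,2,3,5,6,8,10}→7  {1,4,6,7,8,9,10}→21  {2,3,5,6,8,9,10}→21  {3,5,6,7,8,9,10}→35  {4,5,6,7,8,9,10}→35
  8 left: {0,2,3,5,6,8,9,10}→28  {1,4,5,6,7,8,9,10}→56  {2,3,5,6,7,8,9,10}→56  {3,4,5,6,7,8,9,10}→70
  9 left: {0,2,3,5,6,7,8,9,10}→84  {1,3,4,5,6,7,8,9,10}→126  {2,3,4,5,6,7,8,9,10}→126
  placing 0:c first → 252 extensions
  placing 1:f first → 210 extensions
total linear extensions = 462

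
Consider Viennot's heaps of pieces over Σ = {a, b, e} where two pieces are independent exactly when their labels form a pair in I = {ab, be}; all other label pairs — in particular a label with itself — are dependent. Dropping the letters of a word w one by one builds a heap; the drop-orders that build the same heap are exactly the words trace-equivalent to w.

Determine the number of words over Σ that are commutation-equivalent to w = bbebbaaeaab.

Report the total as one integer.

piece 0:b — minimal
piece 1:b rests on {0:b}
piece 2:e — minimal
piece 3:b rests on {1:b}
piece 4:b rests on {3:b}
piece 5:a rests on {2:e}
piece 6:a rests on {5:a}
piece 7:e rests on {6:a}
piece 8:a rests on {7:e}
piece 9:a rests on {8:a}
piece 10:b rests on {4:b}
minimal pieces: {0:b, 2:e}
ways to finish when only these pieces remain (= sum over removing one remaining piece with nothing left below it):
  1 left: {9}→1  {10}→1
  2 left: {4,10}→1  {8,9}→1  {9,10}→2
  3 left: {3,4,10}→1  {4,9,10}→3  {7,8,9}→1  {8,9,10}→3
  4 left: {1,3,4,10}→1  {3,4,9,10}→4  {4,8,9,10}→6  {6,7,8,9}→1  {7,8,9,10}→4
  5 left: {0,1,3,4,10}→1  {1,3,4,9,10}→5  {3,4,8,9,10}→10  {4,7,8,9,10}→10  {5,6,7,8,9}→1  {6,7,8,9,10}→5
  6 left: {0,1,3,4,9,10}→6  {1,3,4,8,9,10}→15  {2,5,6,7,8,9}→1  {3,4,7,8,9,10}→20  {4,6,7,8,9,10}→15  {5,6,7,8,9,10}→6
  7 left: {0,1,3,4,8,9,10}→21  {1,3,4,7,8,9,10}→35  {2,5,6,7,8,9,10}→7  {3,4,6,7,8,9,10}→35  {4,5,6,7,8,9,10}→21
  8 left: {0,1,3,4,7,8,9,10}→56  {1,3,4,6,7,8,9,10}→70  {2,4,5,6,7,8,9,10}→28  {3,4,5,6,7,8,9,10}→56
  9 left: {0,1,3,4,6,7,8,9,10}→126  {1,3,4,5,6,7,8,9,10}→126  {2,3,4,5,6,7,8,9,10}→84
  placing 0:b first → 210 extensions
  placing 2:e first → 252 extensions
total linear extensions = 462

462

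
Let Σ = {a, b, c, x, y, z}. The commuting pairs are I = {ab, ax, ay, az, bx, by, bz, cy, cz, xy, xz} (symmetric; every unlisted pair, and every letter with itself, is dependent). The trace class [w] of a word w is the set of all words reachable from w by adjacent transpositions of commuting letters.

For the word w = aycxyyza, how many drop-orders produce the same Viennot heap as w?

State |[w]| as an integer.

140

piece 0:a — minimal
piece 1:y — minimal
piece 2:c rests on {0:a}
piece 3:x rests on {2:c}
piece 4:y rests on {1:y}
piece 5:y rests on {4:y}
piece 6:z rests on {5:y}
piece 7:a rests on {2:c}
minimal pieces: {0:a, 1:y}
ways to finish when only these pieces remain (= sum over removing one remaining piece with nothing left below it):
  1 left: {3}→1  {6}→1  {7}→1
  2 left: {3,6}→2  {3,7}→2  {5,6}→1  {6,7}→2
  3 left: {2,3,7}→2  {3,5,6}→3  {3,6,7}→6  {4,5,6}→1  {5,6,7}→3
  4 left: {0,2,3,7}→2  {1,4,5,6}→1  {2,3,6,7}→8  {3,4,5,6}→4  {3,5,6,7}→12  {4,5,6,7}→4
  5 left: {0,2,3,6,7}→10  {1,3,4,5,6}→5  {1,4,5,6,7}→5  {2,3,5,6,7}→20  {3,4,5,6,7}→20
  6 left: {0,2,3,5,6,7}→30  {1,3,4,5,6,7}→30  {2,3,4,5,6,7}→40
  placing 0:a first → 70 extensions
  placing 1:y first → 70 extensions
total linear extensions = 140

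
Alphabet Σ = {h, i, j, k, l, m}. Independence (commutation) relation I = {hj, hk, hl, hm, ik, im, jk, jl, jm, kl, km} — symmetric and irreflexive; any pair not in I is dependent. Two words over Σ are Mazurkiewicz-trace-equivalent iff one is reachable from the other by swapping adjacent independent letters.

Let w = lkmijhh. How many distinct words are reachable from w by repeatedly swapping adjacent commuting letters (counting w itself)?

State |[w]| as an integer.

0(l) covers ∅
1(k) covers ∅
2(m) covers 0:l
3(i) covers 0:l
4(j) covers 3:i
5(h) covers 3:i
6(h) covers 5:h
floor of heap: 0:l, 1:k
completions by unplaced set U, small U first (add the entries for U minus each lowest piece of U):
  |U|=1: {1}:1  {2}:1  {4}:1  {6}:1
  |U|=2: {1,2}:2  {1,4}:2  {1,6}:2  {2,4}:2  {2,6}:2  {4,6}:2  {5,6}:1
  |U|=3: {1,2,4}:6  {1,2,6}:6  {1,4,6}:6  {1,5,6}:3  {2,4,6}:6  {2,5,6}:3  {4,5,6}:3
  |U|=4: {1,2,4,6}:24  {1,2,5,6}:12  {1,4,5,6}:12  {2,4,5,6}:12  {3,4,5,6}:3
  |U|=5: {1,2,4,5,6}:60  {1,3,4,5,6}:15  {2,3,4,5,6}:15
  start at 0(l): 90
  start at 1(k): 15
sum over floor = 105

105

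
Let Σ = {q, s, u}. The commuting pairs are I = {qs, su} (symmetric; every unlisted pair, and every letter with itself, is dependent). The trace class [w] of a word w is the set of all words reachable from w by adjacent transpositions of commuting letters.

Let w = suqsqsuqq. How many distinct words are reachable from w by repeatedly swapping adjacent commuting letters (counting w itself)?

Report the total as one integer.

0(s) covers ∅
1(u) covers ∅
2(q) covers 1:u
3(s) covers 0:s
4(q) covers 2:q
5(s) covers 3:s
6(u) covers 4:q
7(q) covers 6:u
8(q) covers 7:q
floor of heap: 0:s, 1:u
completions by unplaced set U, small U first (add the entries for U minus each lowest piece of U):
  |U|=1: {5}:1  {8}:1
  |U|=2: {3,5}:1  {5,8}:2  {7,8}:1
  |U|=3: {0,3,5}:1  {3,5,8}:3  {5,7,8}:3  {6,7,8}:1
  |U|=4: {0,3,5,8}:4  {3,5,7,8}:6  {4,6,7,8}:1  {5,6,7,8}:4
  |U|=5: {0,3,5,7,8}:10  {2,4,6,7,8}:1  {3,5,6,7,8}:10  {4,5,6,7,8}:5
  |U|=6: {0,3,5,6,7,8}:20  {1,2,4,6,7,8}:1  {2,4,5,6,7,8}:6  {3,4,5,6,7,8}:15
  |U|=7: {0,3,4,5,6,7,8}:35  {1,2,4,5,6,7,8}:7  {2,3,4,5,6,7,8}:21
  start at 0(s): 28
  start at 1(u): 56
sum over floor = 84

84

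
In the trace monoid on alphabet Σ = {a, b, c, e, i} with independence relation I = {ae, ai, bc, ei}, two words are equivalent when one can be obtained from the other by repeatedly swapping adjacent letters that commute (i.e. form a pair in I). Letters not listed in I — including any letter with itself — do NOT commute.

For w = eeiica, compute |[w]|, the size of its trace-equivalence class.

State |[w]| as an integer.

0(e) covers ∅
1(e) covers 0:e
2(i) covers ∅
3(i) covers 2:i
4(c) covers 1:e, 3:i
5(a) covers 4:c
floor of heap: 0:e, 2:i
completions by unplaced set U, small U first (add the entries for U minus each lowest piece of U):
  |U|=1: {5}:1
  |U|=2: {4,5}:1
  |U|=3: {1,4,5}:1  {3,4,5}:1
  |U|=4: {0,1,4,5}:1  {1,3,4,5}:2  {2,3,4,5}:1
  start at 0(e): 3
  start at 2(i): 3
sum over floor = 6

6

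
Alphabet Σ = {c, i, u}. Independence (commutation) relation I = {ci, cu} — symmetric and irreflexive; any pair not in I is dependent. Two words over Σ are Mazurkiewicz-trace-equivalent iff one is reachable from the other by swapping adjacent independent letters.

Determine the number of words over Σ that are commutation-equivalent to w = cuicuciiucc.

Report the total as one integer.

462

#0=c has no predecessor
#1=u has no predecessor
#2=i depends on [1:u]
#3=c depends on [0:c]
#4=u depends on [2:i]
#5=c depends on [3:c]
#6=i depends on [4:u]
#7=i depends on [6:i]
#8=u depends on [7:i]
#9=c depends on [5:c]
#10=c depends on [9:c]
sources: [0:c, 1:u]
N(rest) = Σ N(rest − s) over sources s of rest; N(one piece) = 1:
  size 1 → [8]=1  [10]=1
  size 2 → [7,8]=1  [8,10]=2  [9,10]=1
  size 3 → [5,9,10]=1  [6,7,8]=1  [7,8,10]=3  [8,9,10]=3
  size 4 → [3,5,9,10]=1  [4,6,7,8]=1  [5,8,9,10]=4  [6,7,8,10]=4  [7,8,9,10]=6
  size 5 → [0,3,5,9,10]=1  [2,4,6,7,8]=1  [3,5,8,9,10]=5  [4,6,7,8,10]=5  [5,7,8,9,10]=10  [6,7,8,9,10]=10
  size 6 → [0,3,5,8,9,10]=6  [1,2,4,6,7,8]=1  [2,4,6,7,8,10]=6  [3,5,7,8,9,10]=15  [4,6,7,8,9,10]=15  [5,6,7,8,9,10]=20
  size 7 → [0,3,5,7,8,9,10]=21  [1,2,4,6,7,8,10]=7  [2,4,6,7,8,9,10]=21  [3,5,6,7,8,9,10]=35  [4,5,6,7,8,9,10]=35
  size 8 → [0,3,5,6,7,8,9,10]=56  [1,2,4,6,7,8,9,10]=28  [2,4,5,6,7,8,9,10]=56  [3,4,5,6,7,8,9,10]=70
  size 9 → [0,3,4,5,6,7,8,9,10]=126  [1,2,4,5,6,7,8,9,10]=84  [2,3,4,5,6,7,8,9,10]=126
  first=0(c) contributes 210
  first=1(u) contributes 252
|[w]| = 462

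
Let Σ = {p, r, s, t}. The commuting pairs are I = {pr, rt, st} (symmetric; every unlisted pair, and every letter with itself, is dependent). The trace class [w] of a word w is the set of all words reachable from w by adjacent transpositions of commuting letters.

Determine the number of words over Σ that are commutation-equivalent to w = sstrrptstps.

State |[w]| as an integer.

piece 0:s — minimal
piece 1:s rests on {0:s}
piece 2:t — minimal
piece 3:r rests on {1:s}
piece 4:r rests on {3:r}
piece 5:p rests on {1:s, 2:t}
piece 6:t rests on {5:p}
piece 7:s rests on {4:r, 5:p}
piece 8:t rests on {6:t}
piece 9:p rests on {7:s, 8:t}
piece 10:s rests on {9:p}
minimal pieces: {0:s, 2:t}
ways to finish when only these pieces remain (= sum over removing one remaining piece with nothing left below it):
  1 left: {10}→1
  2 left: {9,10}→1
  3 left: {7,9,10}→1  {8,9,10}→1
  4 left: {4,7,9,10}→1  {6,8,9,10}→1  {7,8,9,10}→2
  5 left: {3,4,7,9,10}→1  {4,7,8,9,10}→3  {6,7,8,9,10}→3
  6 left: {3,4,7,8,9,10}→4  {4,6,7,8,9,10}→6  {5,6,7,8,9,10}→3
  7 left: {2,5,6,7,8,9,10}→3  {3,4,6,7,8,9,10}→10  {4,5,6,7,8,9,10}→9
  8 left: {2,4,5,6,7,8,9,10}→12  {3,4,5,6,7,8,9,10}→19
  9 left: {1,3,4,5,6,7,8,9,10}→19  {2,3,4,5,6,7,8,9,10}→31
  placing 0:s first → 50 extensions
  placing 2:t first → 19 extensions
total linear extensions = 69

69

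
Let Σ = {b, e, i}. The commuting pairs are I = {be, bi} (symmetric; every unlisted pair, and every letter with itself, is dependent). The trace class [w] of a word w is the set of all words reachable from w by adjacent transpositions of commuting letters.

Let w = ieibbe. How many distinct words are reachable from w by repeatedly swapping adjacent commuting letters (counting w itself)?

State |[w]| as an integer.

0(i) covers ∅
1(e) covers 0:i
2(i) covers 1:e
3(b) covers ∅
4(b) covers 3:b
5(e) covers 2:i
floor of heap: 0:i, 3:b
completions by unplaced set U, small U first (add the entries for U minus each lowest piece of U):
  |U|=1: {4}:1  {5}:1
  |U|=2: {2,5}:1  {3,4}:1  {4,5}:2
  |U|=3: {1,2,5}:1  {2,4,5}:3  {3,4,5}:3
  |U|=4: {0,1,2,5}:1  {1,2,4,5}:4  {2,3,4,5}:6
  start at 0(i): 10
  start at 3(b): 5
sum over floor = 15

15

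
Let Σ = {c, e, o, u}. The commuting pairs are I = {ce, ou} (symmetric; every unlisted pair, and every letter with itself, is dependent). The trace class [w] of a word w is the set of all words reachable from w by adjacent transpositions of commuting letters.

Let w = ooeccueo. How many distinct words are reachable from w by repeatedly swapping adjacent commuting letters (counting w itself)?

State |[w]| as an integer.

0(o) covers ∅
1(o) covers 0:o
2(e) covers 1:o
3(c) covers 1:o
4(c) covers 3:c
5(u) covers 2:e, 4:c
6(e) covers 5:u
7(o) covers 6:e
floor of heap: 0:o
completions by unplaced set U, small U first (add the entries for U minus each lowest piece of U):
  |U|=1: {7}:1
  |U|=2: {6,7}:1
  |U|=3: {5,6,7}:1
  |U|=4: {2,5,6,7}:1  {4,5,6,7}:1
  |U|=5: {2,4,5,6,7}:2  {3,4,5,6,7}:1
  |U|=6: {2,3,4,5,6,7}:3
  start at 0(o): 3

3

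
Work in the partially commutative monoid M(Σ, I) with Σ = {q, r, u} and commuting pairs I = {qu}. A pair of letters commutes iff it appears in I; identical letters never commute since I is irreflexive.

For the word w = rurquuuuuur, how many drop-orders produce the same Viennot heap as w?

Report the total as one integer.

0(r) covers ∅
1(u) covers 0:r
2(r) covers 1:u
3(q) covers 2:r
4(u) covers 2:r
5(u) covers 4:u
6(u) covers 5:u
7(u) covers 6:u
8(u) covers 7:u
9(u) covers 8:u
10(r) covers 3:q, 9:u
floor of heap: 0:r
completions by unplaced set U, small U first (add the entries for U minus each lowest piece of U):
  |U|=1: {10}:1
  |U|=2: {3,10}:1  {9,10}:1
  |U|=3: {3,9,10}:2  {8,9,10}:1
  |U|=4: {3,8,9,10}:3  {7,8,9,10}:1
  |U|=5: {3,7,8,9,10}:4  {6,7,8,9,10}:1
  |U|=6: {3,6,7,8,9,10}:5  {5,6,7,8,9,10}:1
  |U|=7: {3,5,6,7,8,9,10}:6  {4,5,6,7,8,9,10}:1
  |U|=8: {3,4,5,6,7,8,9,10}:7
  |U|=9: {2,3,4,5,6,7,8,9,10}:7
  start at 0(r): 7

7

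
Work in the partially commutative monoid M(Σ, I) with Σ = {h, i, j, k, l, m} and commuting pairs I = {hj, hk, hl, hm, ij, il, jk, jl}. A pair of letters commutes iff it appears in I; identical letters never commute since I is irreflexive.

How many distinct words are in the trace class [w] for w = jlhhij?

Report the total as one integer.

piece 0:j — minimal
piece 1:l — minimal
piece 2:h — minimal
piece 3:h rests on {2:h}
piece 4:i rests on {3:h}
piece 5:j rests on {0:j}
minimal pieces: {0:j, 1:l, 2:h}
ways to finish when only these pieces remain (= sum over removing one remaining piece with nothing left below it):
  1 left: {1}→1  {4}→1  {5}→1
  2 left: {0,5}→1  {1,4}→2  {1,5}→2  {3,4}→1  {4,5}→2
  3 left: {0,1,5}→3  {0,4,5}→3  {1,3,4}→3  {1,4,5}→6  {2,3,4}→1  {3,4,5}→3
  4 left: {0,1,4,5}→12  {0,3,4,5}→6  {1,2,3,4}→4  {1,3,4,5}→12  {2,3,4,5}→4
  placing 0:j first → 20 extensions
  placing 1:l first → 10 extensions
  placing 2:h first → 30 extensions
total linear extensions = 60

60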